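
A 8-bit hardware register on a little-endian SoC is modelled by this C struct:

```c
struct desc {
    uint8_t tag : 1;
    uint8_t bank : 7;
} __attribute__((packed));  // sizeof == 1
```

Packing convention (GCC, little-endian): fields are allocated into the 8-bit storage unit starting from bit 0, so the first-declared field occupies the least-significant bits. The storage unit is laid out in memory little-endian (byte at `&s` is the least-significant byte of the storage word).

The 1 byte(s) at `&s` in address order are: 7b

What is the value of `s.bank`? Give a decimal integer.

[0]=0x7b (little-endian) → word 0x7b
tag:1 @ bit 0 → (0x7b>>0)&0x1 = 0x1
bank:7 @ bit 1 → (0x7b>>1)&0x7f = 0x3d  ←

61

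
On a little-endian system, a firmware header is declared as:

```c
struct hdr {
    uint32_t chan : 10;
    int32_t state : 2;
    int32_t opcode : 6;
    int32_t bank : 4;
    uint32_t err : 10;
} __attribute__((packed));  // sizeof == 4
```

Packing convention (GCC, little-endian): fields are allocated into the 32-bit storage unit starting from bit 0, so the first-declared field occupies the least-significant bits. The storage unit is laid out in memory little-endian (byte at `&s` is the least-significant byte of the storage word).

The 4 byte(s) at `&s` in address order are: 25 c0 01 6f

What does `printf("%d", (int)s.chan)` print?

[0]=0x25 [1]=0xc0 [2]=0x01 [3]=0x6f (little-endian) → word 0x6f01c025
chan [0+:10] = (word>>0) & 0x3ff = 37  ←
state [10+:2] = (word>>10) & 0x3 = 0
opcode [12+:6] = (word>>12) & 0x3f = 28
bank [18+:4] = (word>>18) & 0xf = 0
err [22+:10] = (word>>22) & 0x3ff = 444

37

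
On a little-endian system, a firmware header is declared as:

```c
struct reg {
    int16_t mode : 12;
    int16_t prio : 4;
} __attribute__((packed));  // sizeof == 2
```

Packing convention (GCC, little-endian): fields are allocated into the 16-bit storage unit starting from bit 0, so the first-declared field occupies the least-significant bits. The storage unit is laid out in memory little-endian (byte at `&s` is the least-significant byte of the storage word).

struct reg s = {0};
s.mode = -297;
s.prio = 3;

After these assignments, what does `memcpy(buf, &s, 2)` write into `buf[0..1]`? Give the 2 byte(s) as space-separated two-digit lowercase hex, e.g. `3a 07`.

mode (12b) val=-297 bits=0xed7 at bit 0: 0x0ed7
prio (4b) val=3 bits=0x3 at bit 12: 0x3ed7
word = 0x3ed7 → little-endian bytes:
  [0]=0xd7  [1]=0x3e

d7 3e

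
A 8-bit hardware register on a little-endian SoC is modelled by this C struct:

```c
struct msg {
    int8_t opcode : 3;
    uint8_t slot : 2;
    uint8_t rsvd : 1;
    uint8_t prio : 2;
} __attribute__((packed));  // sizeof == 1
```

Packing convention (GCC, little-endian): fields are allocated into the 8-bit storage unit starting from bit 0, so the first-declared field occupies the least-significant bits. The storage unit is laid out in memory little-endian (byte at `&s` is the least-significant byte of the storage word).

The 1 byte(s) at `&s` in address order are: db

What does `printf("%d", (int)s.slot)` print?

3

[0]=0xdb (little-endian) → word 0xdb
opcode [0+:3] = (word>>0) & 0x7 = 3
slot [3+:2] = (word>>3) & 0x3 = 3  ←
rsvd [5+:1] = (word>>5) & 0x1 = 0
prio [6+:2] = (word>>6) & 0x3 = 3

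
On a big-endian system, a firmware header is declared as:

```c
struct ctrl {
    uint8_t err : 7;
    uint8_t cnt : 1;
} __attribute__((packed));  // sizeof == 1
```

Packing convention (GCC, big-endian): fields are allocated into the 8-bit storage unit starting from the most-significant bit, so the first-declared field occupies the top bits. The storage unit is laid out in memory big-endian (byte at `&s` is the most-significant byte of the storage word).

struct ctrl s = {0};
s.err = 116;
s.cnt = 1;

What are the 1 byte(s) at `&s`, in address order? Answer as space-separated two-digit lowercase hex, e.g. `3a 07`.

err:7 = 116 → 0x74 << 1 → word 0xe8
cnt:1 = 1 → 0x1 << 0 → word 0xe9
word = 0xe9 → big-endian bytes:
  [0]=0xe9

e9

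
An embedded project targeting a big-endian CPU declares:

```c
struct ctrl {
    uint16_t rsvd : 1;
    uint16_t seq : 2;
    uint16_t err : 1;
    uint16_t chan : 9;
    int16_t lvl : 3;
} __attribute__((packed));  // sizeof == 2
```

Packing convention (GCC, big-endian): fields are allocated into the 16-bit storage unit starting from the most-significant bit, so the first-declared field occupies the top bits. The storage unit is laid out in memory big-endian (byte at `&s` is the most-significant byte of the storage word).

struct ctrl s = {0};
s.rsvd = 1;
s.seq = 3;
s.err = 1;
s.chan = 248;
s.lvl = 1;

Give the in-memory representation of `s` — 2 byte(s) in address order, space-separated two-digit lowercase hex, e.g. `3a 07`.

f7 c1

rsvd (1b) val=1 bits=0x1 at bit 15: 0x8000
seq (2b) val=3 bits=0x3 at bit 13: 0xe000
err (1b) val=1 bits=0x1 at bit 12: 0xf000
chan (9b) val=248 bits=0xf8 at bit 3: 0xf7c0
lvl (3b) val=1 bits=0x1 at bit 0: 0xf7c1
word = 0xf7c1 → big-endian bytes:
  [0]=0xf7  [1]=0xc1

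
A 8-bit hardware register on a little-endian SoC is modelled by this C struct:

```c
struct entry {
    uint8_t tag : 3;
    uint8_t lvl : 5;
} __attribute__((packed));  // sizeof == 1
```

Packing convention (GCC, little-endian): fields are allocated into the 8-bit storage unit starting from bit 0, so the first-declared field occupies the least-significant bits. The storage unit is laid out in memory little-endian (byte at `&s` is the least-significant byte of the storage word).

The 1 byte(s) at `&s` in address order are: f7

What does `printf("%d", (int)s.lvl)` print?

30

[0]=0xf7 (little-endian) → word 0xf7
tag:3 @ bit 0 → (0xf7>>0)&0x7 = 0x7
lvl:5 @ bit 3 → (0xf7>>3)&0x1f = 0x1e  ←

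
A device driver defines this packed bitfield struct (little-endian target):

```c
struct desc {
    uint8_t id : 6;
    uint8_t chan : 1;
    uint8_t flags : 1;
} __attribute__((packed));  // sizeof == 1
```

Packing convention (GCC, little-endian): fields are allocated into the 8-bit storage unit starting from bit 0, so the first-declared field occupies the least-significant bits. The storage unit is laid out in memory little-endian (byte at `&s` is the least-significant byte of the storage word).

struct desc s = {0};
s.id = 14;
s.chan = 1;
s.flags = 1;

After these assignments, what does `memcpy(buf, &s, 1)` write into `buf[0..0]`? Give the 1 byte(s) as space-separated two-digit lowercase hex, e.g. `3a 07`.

id (6b) val=14 bits=0xe at bit 0: 0x0e
chan (1b) val=1 bits=0x1 at bit 6: 0x4e
flags (1b) val=1 bits=0x1 at bit 7: 0xce
word = 0xce → little-endian bytes:
  [0]=0xce

ce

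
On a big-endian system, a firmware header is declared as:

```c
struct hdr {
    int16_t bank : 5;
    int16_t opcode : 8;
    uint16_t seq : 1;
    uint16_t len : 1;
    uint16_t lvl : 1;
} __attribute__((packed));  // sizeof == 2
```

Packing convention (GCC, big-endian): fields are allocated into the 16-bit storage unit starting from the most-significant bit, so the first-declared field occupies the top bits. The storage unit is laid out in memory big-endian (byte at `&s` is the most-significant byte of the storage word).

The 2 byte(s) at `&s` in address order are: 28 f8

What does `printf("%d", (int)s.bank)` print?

5

[0]=0x28 [1]=0xf8 (big-endian) → word 0x28f8
bank [11+:5] = (word>>11) & 0x1f = 5  ←
opcode [3+:8] = (word>>3) & 0xff = 31
seq [2+:1] = (word>>2) & 0x1 = 0
len [1+:1] = (word>>1) & 0x1 = 0
lvl [0+:1] = (word>>0) & 0x1 = 0
bank signed 5b, MSB=0: value = 5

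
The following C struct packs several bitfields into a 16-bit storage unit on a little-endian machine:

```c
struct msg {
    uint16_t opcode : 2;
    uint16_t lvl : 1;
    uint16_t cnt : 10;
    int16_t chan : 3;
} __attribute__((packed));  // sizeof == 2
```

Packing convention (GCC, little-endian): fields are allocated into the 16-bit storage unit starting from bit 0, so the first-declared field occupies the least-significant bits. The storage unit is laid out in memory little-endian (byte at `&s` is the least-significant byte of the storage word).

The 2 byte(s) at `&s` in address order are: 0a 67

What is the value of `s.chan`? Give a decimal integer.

[0]=0x0a [1]=0x67 (little-endian) → word 0x670a
opcode:2 @ bit 0 → (0x670a>>0)&0x3 = 0x2
lvl:1 @ bit 2 → (0x670a>>2)&0x1 = 0x0
cnt:10 @ bit 3 → (0x670a>>3)&0x3ff = 0xe1
chan:3 @ bit 13 → (0x670a>>13)&0x7 = 0x3  ←
chan signed 3b, MSB=0: value = 3

3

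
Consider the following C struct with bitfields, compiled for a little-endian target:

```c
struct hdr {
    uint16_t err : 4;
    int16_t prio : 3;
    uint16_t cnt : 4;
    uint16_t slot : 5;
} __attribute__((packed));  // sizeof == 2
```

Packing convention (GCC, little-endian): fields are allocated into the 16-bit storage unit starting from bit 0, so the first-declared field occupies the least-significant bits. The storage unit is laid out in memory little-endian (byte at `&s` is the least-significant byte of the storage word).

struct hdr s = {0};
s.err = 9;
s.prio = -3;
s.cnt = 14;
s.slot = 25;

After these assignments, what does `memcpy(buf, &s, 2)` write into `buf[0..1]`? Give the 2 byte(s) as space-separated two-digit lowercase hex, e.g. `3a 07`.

[0+:4] err=9 & 0xf = 0x9; word=0x0009
[4+:3] prio=-3 & 0x7 = 0x5; word=0x0059
[7+:4] cnt=14 & 0xf = 0xe; word=0x0759
[11+:5] slot=25 & 0x1f = 0x19; word=0xcf59
word = 0xcf59 → little-endian bytes:
  [0]=0x59  [1]=0xcf

59 cf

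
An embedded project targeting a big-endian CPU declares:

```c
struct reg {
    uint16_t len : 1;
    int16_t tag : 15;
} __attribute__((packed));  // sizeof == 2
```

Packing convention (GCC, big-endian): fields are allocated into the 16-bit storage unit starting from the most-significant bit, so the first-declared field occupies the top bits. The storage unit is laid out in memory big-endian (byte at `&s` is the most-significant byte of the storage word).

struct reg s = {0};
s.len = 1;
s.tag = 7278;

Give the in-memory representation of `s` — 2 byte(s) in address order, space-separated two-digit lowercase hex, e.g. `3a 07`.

9c 6e

[15+:1] len=1 & 0x1 = 0x1; word=0x8000
[0+:15] tag=7278 & 0x7fff = 0x1c6e; word=0x9c6e
word = 0x9c6e → big-endian bytes:
  [0]=0x9c  [1]=0x6e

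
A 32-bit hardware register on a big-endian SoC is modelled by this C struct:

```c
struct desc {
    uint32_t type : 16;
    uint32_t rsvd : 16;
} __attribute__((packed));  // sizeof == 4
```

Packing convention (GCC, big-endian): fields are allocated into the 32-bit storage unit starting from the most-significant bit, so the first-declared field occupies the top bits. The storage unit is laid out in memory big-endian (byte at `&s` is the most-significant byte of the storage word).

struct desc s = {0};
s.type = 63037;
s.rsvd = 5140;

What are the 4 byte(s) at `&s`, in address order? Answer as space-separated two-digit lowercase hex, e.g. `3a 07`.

f6 3d 14 14

type (16b) val=63037 bits=0xf63d at bit 16: 0xf63d0000
rsvd (16b) val=5140 bits=0x1414 at bit 0: 0xf63d1414
word = 0xf63d1414 → big-endian bytes:
  [0]=0xf6  [1]=0x3d  [2]=0x14  [3]=0x14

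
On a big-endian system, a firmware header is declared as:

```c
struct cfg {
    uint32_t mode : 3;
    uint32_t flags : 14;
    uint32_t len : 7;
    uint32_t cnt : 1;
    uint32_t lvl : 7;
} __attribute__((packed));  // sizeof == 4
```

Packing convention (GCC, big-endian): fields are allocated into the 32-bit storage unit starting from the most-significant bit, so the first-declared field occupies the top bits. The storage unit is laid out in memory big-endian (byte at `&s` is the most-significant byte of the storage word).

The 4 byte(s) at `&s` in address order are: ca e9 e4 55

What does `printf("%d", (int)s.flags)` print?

[0]=0xca [1]=0xe9 [2]=0xe4 [3]=0x55 (big-endian) → word 0xcae9e455
mode:3 @ bit 29 → (0xcae9e455>>29)&0x7 = 0x6
flags:14 @ bit 15 → (0xcae9e455>>15)&0x3fff = 0x15d3  ←
len:7 @ bit 8 → (0xcae9e455>>8)&0x7f = 0x64
cnt:1 @ bit 7 → (0xcae9e455>>7)&0x1 = 0x0
lvl:7 @ bit 0 → (0xcae9e455>>0)&0x7f = 0x55

5587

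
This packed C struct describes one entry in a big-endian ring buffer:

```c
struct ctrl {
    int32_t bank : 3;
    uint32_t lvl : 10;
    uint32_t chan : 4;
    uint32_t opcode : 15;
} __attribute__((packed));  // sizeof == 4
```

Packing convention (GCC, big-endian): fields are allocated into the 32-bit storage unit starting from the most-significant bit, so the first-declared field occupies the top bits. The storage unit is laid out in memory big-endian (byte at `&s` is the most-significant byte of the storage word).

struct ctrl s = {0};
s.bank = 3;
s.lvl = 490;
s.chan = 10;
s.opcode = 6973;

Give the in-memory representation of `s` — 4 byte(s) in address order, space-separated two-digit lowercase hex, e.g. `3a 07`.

6f 55 1b 3d

[29+:3] bank=3 & 0x7 = 0x3; word=0x60000000
[19+:10] lvl=490 & 0x3ff = 0x1ea; word=0x6f500000
[15+:4] chan=10 & 0xf = 0xa; word=0x6f550000
[0+:15] opcode=6973 & 0x7fff = 0x1b3d; word=0x6f551b3d
word = 0x6f551b3d → big-endian bytes:
  [0]=0x6f  [1]=0x55  [2]=0x1b  [3]=0x3d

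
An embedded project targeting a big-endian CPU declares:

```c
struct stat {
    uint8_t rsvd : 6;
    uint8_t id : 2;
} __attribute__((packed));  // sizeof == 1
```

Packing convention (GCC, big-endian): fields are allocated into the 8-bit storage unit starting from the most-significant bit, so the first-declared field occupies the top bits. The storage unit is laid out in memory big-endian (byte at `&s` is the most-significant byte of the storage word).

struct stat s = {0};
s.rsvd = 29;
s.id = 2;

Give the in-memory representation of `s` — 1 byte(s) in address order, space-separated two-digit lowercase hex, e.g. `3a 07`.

rsvd (6b) val=29 bits=0x1d at bit 2: 0x74
id (2b) val=2 bits=0x2 at bit 0: 0x76
word = 0x76 → big-endian bytes:
  [0]=0x76

76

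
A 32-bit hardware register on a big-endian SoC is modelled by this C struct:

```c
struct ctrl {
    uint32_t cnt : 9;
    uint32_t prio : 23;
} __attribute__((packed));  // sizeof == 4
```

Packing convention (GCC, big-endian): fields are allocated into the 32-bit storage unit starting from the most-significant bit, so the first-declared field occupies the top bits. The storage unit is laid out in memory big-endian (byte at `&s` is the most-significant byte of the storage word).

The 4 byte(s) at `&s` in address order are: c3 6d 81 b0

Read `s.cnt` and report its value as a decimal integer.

390

[0]=0xc3 [1]=0x6d [2]=0x81 [3]=0xb0 (big-endian) → word 0xc36d81b0
cnt [23+:9] = (word>>23) & 0x1ff = 390  ←
prio [0+:23] = (word>>0) & 0x7fffff = 7176624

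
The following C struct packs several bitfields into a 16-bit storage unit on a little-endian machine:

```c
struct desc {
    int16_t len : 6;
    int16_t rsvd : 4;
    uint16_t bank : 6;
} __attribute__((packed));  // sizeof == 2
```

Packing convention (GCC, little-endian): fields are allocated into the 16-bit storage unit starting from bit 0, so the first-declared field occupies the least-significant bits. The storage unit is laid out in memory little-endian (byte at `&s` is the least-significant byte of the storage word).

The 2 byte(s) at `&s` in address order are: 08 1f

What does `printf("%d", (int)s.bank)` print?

7

[0]=0x08 [1]=0x1f (little-endian) → word 0x1f08
len [0+:6] = (word>>0) & 0x3f = 8
rsvd [6+:4] = (word>>6) & 0xf = 12
bank [10+:6] = (word>>10) & 0x3f = 7  ←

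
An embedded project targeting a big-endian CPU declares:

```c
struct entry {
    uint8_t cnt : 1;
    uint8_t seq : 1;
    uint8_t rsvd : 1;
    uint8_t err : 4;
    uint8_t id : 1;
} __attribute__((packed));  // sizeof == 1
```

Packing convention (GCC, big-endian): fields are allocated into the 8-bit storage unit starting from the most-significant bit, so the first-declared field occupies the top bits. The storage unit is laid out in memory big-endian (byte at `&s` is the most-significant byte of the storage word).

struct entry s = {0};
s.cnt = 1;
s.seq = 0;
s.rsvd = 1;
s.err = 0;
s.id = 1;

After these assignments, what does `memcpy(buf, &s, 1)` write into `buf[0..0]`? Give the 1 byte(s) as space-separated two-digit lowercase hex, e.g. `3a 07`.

cnt:1 = 1 → 0x1 << 7 → word 0x80
seq:1 = 0 → 0x0 << 6 → word 0x80
rsvd:1 = 1 → 0x1 << 5 → word 0xa0
err:4 = 0 → 0x0 << 1 → word 0xa0
id:1 = 1 → 0x1 << 0 → word 0xa1
word = 0xa1 → big-endian bytes:
  [0]=0xa1

a1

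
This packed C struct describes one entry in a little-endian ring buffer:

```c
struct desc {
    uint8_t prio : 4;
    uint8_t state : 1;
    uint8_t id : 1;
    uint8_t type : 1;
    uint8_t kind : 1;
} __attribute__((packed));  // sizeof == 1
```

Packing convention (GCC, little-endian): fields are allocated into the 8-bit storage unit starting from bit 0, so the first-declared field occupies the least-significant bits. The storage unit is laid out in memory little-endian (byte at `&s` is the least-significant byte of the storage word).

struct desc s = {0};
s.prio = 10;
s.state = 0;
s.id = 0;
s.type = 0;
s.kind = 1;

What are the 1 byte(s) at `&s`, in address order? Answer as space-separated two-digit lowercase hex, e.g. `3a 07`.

prio (4b) val=10 bits=0xa at bit 0: 0x0a
state (1b) val=0 bits=0x0 at bit 4: 0x0a
id (1b) val=0 bits=0x0 at bit 5: 0x0a
type (1b) val=0 bits=0x0 at bit 6: 0x0a
kind (1b) val=1 bits=0x1 at bit 7: 0x8a
word = 0x8a → little-endian bytes:
  [0]=0x8a

8a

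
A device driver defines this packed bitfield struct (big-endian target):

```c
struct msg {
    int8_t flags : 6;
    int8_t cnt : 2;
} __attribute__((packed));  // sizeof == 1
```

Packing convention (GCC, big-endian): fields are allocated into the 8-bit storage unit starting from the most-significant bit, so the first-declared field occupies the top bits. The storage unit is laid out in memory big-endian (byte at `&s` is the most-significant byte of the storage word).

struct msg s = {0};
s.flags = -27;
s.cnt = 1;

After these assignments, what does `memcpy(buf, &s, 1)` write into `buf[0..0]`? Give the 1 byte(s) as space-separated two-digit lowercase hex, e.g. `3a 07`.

flags (6b) val=-27 bits=0x25 at bit 2: 0x94
cnt (2b) val=1 bits=0x1 at bit 0: 0x95
word = 0x95 → big-endian bytes:
  [0]=0x95

95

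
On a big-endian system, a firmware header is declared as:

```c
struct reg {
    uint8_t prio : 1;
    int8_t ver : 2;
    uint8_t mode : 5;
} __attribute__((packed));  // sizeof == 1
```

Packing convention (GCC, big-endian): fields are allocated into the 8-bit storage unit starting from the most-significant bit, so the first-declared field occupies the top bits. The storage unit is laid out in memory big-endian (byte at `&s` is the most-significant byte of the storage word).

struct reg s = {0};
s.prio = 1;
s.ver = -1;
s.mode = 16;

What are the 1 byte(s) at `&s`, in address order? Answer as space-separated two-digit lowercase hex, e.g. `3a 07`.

prio (1b) val=1 bits=0x1 at bit 7: 0x80
ver (2b) val=-1 bits=0x3 at bit 5: 0xe0
mode (5b) val=16 bits=0x10 at bit 0: 0xf0
word = 0xf0 → big-endian bytes:
  [0]=0xf0

f0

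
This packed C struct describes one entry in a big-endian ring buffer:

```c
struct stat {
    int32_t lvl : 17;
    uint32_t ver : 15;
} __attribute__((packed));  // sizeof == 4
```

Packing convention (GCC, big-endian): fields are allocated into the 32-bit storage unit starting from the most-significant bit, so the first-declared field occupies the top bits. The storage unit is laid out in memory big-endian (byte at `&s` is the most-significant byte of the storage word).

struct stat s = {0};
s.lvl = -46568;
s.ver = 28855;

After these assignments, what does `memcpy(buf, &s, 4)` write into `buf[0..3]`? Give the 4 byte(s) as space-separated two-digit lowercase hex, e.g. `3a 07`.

[15+:17] lvl=-46568 & 0x1ffff = 0x14a18; word=0xa50c0000
[0+:15] ver=28855 & 0x7fff = 0x70b7; word=0xa50c70b7
word = 0xa50c70b7 → big-endian bytes:
  [0]=0xa5  [1]=0x0c  [2]=0x70  [3]=0xb7

a5 0c 70 b7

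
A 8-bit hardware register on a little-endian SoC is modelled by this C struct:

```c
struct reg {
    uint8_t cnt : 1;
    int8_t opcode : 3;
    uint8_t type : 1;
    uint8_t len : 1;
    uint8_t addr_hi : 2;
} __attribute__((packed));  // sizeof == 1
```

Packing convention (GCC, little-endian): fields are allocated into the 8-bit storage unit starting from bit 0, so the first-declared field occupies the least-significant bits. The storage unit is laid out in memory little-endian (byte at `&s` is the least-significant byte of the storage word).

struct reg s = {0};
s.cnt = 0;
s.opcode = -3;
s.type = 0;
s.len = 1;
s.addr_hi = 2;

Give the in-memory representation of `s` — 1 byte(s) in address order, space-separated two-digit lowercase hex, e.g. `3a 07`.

aa

cnt:1 = 0 → 0x0 << 0 → word 0x00
opcode:3 = -3 → 0x5 << 1 → word 0x0a
type:1 = 0 → 0x0 << 4 → word 0x0a
len:1 = 1 → 0x1 << 5 → word 0x2a
addr_hi:2 = 2 → 0x2 << 6 → word 0xaa
word = 0xaa → little-endian bytes:
  [0]=0xaa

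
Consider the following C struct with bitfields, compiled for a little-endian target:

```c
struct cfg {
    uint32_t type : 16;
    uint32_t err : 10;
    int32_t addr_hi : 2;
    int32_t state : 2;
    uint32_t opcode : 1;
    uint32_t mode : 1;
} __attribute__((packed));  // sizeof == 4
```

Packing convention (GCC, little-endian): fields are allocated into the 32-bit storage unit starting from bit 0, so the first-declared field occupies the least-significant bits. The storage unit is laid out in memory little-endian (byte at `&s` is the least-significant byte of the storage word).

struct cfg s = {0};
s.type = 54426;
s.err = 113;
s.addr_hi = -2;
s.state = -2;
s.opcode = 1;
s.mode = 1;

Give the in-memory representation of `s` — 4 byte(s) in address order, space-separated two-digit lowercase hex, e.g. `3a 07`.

type (16b) val=54426 bits=0xd49a at bit 0: 0x0000d49a
err (10b) val=113 bits=0x71 at bit 16: 0x0071d49a
addr_hi (2b) val=-2 bits=0x2 at bit 26: 0x0871d49a
state (2b) val=-2 bits=0x2 at bit 28: 0x2871d49a
opcode (1b) val=1 bits=0x1 at bit 30: 0x6871d49a
mode (1b) val=1 bits=0x1 at bit 31: 0xe871d49a
word = 0xe871d49a → little-endian bytes:
  [0]=0x9a  [1]=0xd4  [2]=0x71  [3]=0xe8

9a d4 71 e8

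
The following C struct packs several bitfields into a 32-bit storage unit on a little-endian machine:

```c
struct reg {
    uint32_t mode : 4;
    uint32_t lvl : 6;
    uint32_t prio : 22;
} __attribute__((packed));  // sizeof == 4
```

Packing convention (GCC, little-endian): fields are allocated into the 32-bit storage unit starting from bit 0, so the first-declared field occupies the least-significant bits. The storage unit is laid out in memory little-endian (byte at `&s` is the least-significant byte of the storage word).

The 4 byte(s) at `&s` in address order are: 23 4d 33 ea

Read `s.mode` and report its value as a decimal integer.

3

[0]=0x23 [1]=0x4d [2]=0x33 [3]=0xea (little-endian) → word 0xea334d23
mode [0+:4] = (word>>0) & 0xf = 3  ←
lvl [4+:6] = (word>>4) & 0x3f = 18
prio [10+:22] = (word>>10) & 0x3fffff = 3837139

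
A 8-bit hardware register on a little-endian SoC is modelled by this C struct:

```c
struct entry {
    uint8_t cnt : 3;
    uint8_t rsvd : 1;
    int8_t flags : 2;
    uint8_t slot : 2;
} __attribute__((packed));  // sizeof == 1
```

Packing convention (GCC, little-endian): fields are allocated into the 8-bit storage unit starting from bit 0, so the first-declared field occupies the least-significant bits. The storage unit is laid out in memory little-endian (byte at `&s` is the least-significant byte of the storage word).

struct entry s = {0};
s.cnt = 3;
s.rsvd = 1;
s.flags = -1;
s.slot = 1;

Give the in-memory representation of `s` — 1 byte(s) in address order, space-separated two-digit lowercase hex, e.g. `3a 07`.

7b

[0+:3] cnt=3 & 0x7 = 0x3; word=0x03
[3+:1] rsvd=1 & 0x1 = 0x1; word=0x0b
[4+:2] flags=-1 & 0x3 = 0x3; word=0x3b
[6+:2] slot=1 & 0x3 = 0x1; word=0x7b
word = 0x7b → little-endian bytes:
  [0]=0x7b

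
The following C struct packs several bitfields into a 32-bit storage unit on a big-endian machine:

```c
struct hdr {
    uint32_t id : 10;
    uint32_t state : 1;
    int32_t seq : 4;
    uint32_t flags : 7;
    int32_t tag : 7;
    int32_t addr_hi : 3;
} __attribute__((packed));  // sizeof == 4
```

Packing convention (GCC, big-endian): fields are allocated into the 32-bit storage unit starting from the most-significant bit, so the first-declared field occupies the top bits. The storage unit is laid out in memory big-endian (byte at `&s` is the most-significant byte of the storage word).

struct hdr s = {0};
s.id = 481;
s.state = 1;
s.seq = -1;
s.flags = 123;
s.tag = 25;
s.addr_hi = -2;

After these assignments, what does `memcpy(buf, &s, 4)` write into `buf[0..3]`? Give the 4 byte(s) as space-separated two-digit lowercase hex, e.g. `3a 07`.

[22+:10] id=481 & 0x3ff = 0x1e1; word=0x78400000
[21+:1] state=1 & 0x1 = 0x1; word=0x78600000
[17+:4] seq=-1 & 0xf = 0xf; word=0x787e0000
[10+:7] flags=123 & 0x7f = 0x7b; word=0x787fec00
[3+:7] tag=25 & 0x7f = 0x19; word=0x787fecc8
[0+:3] addr_hi=-2 & 0x7 = 0x6; word=0x787fecce
word = 0x787fecce → big-endian bytes:
  [0]=0x78  [1]=0x7f  [2]=0xec  [3]=0xce

78 7f ec ce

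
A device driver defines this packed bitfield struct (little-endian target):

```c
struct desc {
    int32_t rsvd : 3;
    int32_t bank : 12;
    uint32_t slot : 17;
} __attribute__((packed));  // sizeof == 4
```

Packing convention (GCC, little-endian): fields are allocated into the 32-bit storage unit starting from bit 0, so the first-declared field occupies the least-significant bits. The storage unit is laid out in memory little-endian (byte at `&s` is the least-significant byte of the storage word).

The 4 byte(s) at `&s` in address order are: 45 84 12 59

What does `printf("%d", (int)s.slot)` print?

[0]=0x45 [1]=0x84 [2]=0x12 [3]=0x59 (little-endian) → word 0x59128445
rsvd:3 @ bit 0 → (0x59128445>>0)&0x7 = 0x5
bank:12 @ bit 3 → (0x59128445>>3)&0xfff = 0x88
slot:17 @ bit 15 → (0x59128445>>15)&0x1ffff = 0xb225  ←

45605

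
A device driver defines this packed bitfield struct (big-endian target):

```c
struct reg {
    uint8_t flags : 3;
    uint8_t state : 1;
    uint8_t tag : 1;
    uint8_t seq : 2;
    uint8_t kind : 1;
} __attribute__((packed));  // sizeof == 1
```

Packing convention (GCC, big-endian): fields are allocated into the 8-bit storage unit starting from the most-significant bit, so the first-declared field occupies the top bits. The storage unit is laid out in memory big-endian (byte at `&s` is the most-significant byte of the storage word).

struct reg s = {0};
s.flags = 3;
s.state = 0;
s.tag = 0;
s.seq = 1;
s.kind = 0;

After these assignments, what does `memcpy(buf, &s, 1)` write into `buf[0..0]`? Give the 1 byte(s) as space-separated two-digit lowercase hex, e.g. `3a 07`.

[5+:3] flags=3 & 0x7 = 0x3; word=0x60
[4+:1] state=0 & 0x1 = 0x0; word=0x60
[3+:1] tag=0 & 0x1 = 0x0; word=0x60
[1+:2] seq=1 & 0x3 = 0x1; word=0x62
[0+:1] kind=0 & 0x1 = 0x0; word=0x62
word = 0x62 → big-endian bytes:
  [0]=0x62

62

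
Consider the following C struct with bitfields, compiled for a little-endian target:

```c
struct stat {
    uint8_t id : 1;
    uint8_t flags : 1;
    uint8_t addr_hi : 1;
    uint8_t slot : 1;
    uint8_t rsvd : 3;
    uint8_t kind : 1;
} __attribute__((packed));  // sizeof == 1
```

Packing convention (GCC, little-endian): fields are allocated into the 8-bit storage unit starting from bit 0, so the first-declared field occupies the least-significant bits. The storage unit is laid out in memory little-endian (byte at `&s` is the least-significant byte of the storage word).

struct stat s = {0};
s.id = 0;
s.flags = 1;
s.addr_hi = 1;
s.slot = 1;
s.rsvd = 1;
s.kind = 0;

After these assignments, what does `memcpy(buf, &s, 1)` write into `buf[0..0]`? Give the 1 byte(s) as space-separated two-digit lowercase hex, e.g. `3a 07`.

1e

id:1 = 0 → 0x0 << 0 → word 0x00
flags:1 = 1 → 0x1 << 1 → word 0x02
addr_hi:1 = 1 → 0x1 << 2 → word 0x06
slot:1 = 1 → 0x1 << 3 → word 0x0e
rsvd:3 = 1 → 0x1 << 4 → word 0x1e
kind:1 = 0 → 0x0 << 7 → word 0x1e
word = 0x1e → little-endian bytes:
  [0]=0x1e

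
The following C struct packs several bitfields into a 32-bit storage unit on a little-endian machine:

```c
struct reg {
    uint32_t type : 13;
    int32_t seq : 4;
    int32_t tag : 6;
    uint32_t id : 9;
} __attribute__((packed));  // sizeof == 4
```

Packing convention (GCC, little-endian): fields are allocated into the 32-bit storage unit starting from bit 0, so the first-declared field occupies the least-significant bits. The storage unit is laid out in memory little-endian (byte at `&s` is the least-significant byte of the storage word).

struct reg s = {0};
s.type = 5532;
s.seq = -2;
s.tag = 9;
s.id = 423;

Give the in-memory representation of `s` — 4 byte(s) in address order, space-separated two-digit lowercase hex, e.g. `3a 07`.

type (13b) val=5532 bits=0x159c at bit 0: 0x0000159c
seq (4b) val=-2 bits=0xe at bit 13: 0x0001d59c
tag (6b) val=9 bits=0x9 at bit 17: 0x0013d59c
id (9b) val=423 bits=0x1a7 at bit 23: 0xd393d59c
word = 0xd393d59c → little-endian bytes:
  [0]=0x9c  [1]=0xd5  [2]=0x93  [3]=0xd3

9c d5 93 d3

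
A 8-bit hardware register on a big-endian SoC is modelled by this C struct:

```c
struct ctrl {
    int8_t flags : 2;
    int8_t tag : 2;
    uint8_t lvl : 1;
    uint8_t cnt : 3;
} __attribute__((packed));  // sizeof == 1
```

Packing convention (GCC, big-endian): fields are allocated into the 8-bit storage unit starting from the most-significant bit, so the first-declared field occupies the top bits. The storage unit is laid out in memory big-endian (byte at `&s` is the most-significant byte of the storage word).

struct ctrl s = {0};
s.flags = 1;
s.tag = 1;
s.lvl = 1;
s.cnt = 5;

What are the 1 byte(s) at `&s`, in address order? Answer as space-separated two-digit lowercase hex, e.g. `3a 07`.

5d

flags (2b) val=1 bits=0x1 at bit 6: 0x40
tag (2b) val=1 bits=0x1 at bit 4: 0x50
lvl (1b) val=1 bits=0x1 at bit 3: 0x58
cnt (3b) val=5 bits=0x5 at bit 0: 0x5d
word = 0x5d → big-endian bytes:
  [0]=0x5d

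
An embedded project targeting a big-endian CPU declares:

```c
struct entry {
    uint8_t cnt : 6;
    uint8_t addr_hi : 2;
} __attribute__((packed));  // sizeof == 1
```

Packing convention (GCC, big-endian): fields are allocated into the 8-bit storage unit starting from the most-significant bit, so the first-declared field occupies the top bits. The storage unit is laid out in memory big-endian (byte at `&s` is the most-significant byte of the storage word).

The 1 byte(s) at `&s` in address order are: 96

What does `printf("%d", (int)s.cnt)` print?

[0]=0x96 (big-endian) → word 0x96
cnt:6 @ bit 2 → (0x96>>2)&0x3f = 0x25  ←
addr_hi:2 @ bit 0 → (0x96>>0)&0x3 = 0x2

37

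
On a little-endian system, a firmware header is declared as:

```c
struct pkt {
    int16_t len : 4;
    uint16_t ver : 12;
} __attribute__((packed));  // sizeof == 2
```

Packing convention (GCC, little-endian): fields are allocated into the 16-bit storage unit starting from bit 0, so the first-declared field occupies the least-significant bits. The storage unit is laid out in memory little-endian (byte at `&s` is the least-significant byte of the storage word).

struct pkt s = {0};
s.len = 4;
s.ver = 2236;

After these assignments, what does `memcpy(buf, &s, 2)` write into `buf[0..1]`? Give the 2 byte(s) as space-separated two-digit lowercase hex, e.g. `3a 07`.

[0+:4] len=4 & 0xf = 0x4; word=0x0004
[4+:12] ver=2236 & 0xfff = 0x8bc; word=0x8bc4
word = 0x8bc4 → little-endian bytes:
  [0]=0xc4  [1]=0x8b

c4 8b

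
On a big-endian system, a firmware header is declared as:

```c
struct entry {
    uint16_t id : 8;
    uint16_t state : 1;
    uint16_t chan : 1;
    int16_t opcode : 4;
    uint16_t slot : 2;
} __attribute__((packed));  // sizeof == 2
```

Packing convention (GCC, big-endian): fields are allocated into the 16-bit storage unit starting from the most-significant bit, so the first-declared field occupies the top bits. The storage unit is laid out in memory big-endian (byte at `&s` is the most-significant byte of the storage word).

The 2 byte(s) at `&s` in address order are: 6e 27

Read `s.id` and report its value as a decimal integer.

110

[0]=0x6e [1]=0x27 (big-endian) → word 0x6e27
id:8 @ bit 8 → (0x6e27>>8)&0xff = 0x6e  ←
state:1 @ bit 7 → (0x6e27>>7)&0x1 = 0x0
chan:1 @ bit 6 → (0x6e27>>6)&0x1 = 0x0
opcode:4 @ bit 2 → (0x6e27>>2)&0xf = 0x9
slot:2 @ bit 0 → (0x6e27>>0)&0x3 = 0x3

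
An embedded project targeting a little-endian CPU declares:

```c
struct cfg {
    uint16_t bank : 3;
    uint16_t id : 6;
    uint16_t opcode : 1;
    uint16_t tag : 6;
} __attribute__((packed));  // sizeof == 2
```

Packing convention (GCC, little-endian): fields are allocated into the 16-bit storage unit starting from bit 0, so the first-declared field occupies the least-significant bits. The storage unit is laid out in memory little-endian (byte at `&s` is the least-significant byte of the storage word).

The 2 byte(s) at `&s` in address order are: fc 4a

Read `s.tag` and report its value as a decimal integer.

18

[0]=0xfc [1]=0x4a (little-endian) → word 0x4afc
bank [0+:3] = (word>>0) & 0x7 = 4
id [3+:6] = (word>>3) & 0x3f = 31
opcode [9+:1] = (word>>9) & 0x1 = 1
tag [10+:6] = (word>>10) & 0x3f = 18  ←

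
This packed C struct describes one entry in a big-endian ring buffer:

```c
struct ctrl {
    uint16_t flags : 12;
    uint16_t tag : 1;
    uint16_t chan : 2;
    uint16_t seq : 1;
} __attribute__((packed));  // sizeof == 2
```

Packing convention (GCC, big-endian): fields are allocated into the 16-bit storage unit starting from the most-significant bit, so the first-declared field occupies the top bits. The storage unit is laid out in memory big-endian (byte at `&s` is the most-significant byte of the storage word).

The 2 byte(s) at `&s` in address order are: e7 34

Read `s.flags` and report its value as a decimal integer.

[0]=0xe7 [1]=0x34 (big-endian) → word 0xe734
flags [4+:12] = (word>>4) & 0xfff = 3699  ←
tag [3+:1] = (word>>3) & 0x1 = 0
chan [1+:2] = (word>>1) & 0x3 = 2
seq [0+:1] = (word>>0) & 0x1 = 0

3699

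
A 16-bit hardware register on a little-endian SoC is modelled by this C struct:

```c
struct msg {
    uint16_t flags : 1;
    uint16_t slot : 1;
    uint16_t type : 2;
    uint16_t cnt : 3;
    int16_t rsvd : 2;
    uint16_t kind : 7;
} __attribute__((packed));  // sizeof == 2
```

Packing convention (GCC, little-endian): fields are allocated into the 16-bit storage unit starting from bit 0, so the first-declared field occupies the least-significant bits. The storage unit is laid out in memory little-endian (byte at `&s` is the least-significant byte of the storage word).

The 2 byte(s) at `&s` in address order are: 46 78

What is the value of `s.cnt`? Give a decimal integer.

4

[0]=0x46 [1]=0x78 (little-endian) → word 0x7846
flags [0+:1] = (word>>0) & 0x1 = 0
slot [1+:1] = (word>>1) & 0x1 = 1
type [2+:2] = (word>>2) & 0x3 = 1
cnt [4+:3] = (word>>4) & 0x7 = 4  ←
rsvd [7+:2] = (word>>7) & 0x3 = 0
kind [9+:7] = (word>>9) & 0x7f = 60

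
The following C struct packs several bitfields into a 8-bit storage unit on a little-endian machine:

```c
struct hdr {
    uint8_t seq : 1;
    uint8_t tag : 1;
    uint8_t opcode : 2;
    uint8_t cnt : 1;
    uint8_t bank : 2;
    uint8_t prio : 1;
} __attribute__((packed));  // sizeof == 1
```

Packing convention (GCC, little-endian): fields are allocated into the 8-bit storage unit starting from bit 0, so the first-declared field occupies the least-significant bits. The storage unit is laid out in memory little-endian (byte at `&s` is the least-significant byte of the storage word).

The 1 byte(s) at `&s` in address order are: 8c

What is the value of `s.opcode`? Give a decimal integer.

3

[0]=0x8c (little-endian) → word 0x8c
seq:1 @ bit 0 → (0x8c>>0)&0x1 = 0x0
tag:1 @ bit 1 → (0x8c>>1)&0x1 = 0x0
opcode:2 @ bit 2 → (0x8c>>2)&0x3 = 0x3  ←
cnt:1 @ bit 4 → (0x8c>>4)&0x1 = 0x0
bank:2 @ bit 5 → (0x8c>>5)&0x3 = 0x0
prio:1 @ bit 7 → (0x8c>>7)&0x1 = 0x1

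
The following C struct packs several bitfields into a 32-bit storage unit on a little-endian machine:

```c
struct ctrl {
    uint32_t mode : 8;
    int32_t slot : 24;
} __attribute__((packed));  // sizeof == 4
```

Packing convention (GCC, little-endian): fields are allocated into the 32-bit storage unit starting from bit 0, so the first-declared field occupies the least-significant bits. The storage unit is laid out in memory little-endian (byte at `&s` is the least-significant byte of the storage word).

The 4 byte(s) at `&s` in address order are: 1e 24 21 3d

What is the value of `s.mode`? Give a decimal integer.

30

[0]=0x1e [1]=0x24 [2]=0x21 [3]=0x3d (little-endian) → word 0x3d21241e
mode [0+:8] = (word>>0) & 0xff = 30  ←
slot [8+:24] = (word>>8) & 0xffffff = 4006180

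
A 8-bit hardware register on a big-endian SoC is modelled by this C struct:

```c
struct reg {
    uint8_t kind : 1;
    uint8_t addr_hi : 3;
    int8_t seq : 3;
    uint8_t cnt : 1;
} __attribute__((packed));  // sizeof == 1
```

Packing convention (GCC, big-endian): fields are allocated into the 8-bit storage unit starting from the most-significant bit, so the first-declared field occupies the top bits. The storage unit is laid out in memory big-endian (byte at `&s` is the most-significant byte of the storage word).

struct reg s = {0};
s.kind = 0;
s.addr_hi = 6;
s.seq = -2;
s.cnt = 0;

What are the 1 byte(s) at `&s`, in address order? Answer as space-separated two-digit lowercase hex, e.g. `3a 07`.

6c

[7+:1] kind=0 & 0x1 = 0x0; word=0x00
[4+:3] addr_hi=6 & 0x7 = 0x6; word=0x60
[1+:3] seq=-2 & 0x7 = 0x6; word=0x6c
[0+:1] cnt=0 & 0x1 = 0x0; word=0x6c
word = 0x6c → big-endian bytes:
  [0]=0x6c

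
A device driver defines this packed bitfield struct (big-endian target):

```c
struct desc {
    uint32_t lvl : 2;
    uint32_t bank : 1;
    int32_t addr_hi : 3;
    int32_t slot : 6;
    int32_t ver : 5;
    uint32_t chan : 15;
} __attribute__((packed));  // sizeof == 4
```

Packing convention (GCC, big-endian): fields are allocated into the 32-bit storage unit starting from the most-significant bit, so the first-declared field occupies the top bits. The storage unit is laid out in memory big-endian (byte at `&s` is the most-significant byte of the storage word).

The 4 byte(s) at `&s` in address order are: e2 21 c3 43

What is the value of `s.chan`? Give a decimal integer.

17219

[0]=0xe2 [1]=0x21 [2]=0xc3 [3]=0x43 (big-endian) → word 0xe221c343
lvl [30+:2] = (word>>30) & 0x3 = 3
bank [29+:1] = (word>>29) & 0x1 = 1
addr_hi [26+:3] = (word>>26) & 0x7 = 0
slot [20+:6] = (word>>20) & 0x3f = 34
ver [15+:5] = (word>>15) & 0x1f = 3
chan [0+:15] = (word>>0) & 0x7fff = 17219  ←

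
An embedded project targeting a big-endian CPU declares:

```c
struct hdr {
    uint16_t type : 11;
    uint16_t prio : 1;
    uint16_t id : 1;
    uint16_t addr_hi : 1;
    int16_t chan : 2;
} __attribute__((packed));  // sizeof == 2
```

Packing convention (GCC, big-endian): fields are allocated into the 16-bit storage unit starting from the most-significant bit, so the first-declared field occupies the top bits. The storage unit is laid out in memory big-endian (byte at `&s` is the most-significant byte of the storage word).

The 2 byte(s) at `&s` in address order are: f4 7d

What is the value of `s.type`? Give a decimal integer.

[0]=0xf4 [1]=0x7d (big-endian) → word 0xf47d
type:11 @ bit 5 → (0xf47d>>5)&0x7ff = 0x7a3  ←
prio:1 @ bit 4 → (0xf47d>>4)&0x1 = 0x1
id:1 @ bit 3 → (0xf47d>>3)&0x1 = 0x1
addr_hi:1 @ bit 2 → (0xf47d>>2)&0x1 = 0x1
chan:2 @ bit 0 → (0xf47d>>0)&0x3 = 0x1

1955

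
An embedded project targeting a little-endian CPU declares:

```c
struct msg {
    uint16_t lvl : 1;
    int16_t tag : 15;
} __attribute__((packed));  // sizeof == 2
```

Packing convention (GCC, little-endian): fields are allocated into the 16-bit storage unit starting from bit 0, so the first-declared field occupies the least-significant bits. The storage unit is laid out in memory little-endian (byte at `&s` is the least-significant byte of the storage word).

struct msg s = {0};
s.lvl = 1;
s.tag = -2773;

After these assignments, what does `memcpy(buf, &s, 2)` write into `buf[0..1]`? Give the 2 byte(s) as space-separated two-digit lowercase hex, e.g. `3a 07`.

57 ea

lvl (1b) val=1 bits=0x1 at bit 0: 0x0001
tag (15b) val=-2773 bits=0x752b at bit 1: 0xea57
word = 0xea57 → little-endian bytes:
  [0]=0x57  [1]=0xea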